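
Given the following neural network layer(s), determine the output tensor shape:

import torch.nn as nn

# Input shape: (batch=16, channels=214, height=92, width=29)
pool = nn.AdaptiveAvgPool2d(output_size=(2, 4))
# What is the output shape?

Input shape: (16, 214, 92, 29)
Output shape: (16, 214, 2, 4)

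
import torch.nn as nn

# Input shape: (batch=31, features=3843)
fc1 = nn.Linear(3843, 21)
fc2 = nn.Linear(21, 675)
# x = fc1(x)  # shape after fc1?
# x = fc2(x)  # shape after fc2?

Input shape: (31, 3843)
  -> after fc1: (31, 21)
Output shape: (31, 675)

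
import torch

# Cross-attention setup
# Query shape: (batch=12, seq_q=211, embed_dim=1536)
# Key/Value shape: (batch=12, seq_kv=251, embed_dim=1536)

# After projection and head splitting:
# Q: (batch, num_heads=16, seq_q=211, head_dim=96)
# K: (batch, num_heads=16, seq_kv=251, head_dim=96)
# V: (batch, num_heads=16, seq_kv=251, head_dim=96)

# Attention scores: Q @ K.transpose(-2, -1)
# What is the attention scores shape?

Input shape: (12, 211, 1536)
Output shape: (12, 16, 211, 251)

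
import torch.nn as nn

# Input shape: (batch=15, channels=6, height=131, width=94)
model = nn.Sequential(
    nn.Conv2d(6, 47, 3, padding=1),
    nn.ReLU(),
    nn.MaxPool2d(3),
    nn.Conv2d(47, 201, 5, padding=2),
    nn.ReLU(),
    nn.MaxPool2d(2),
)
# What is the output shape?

Input shape: (15, 6, 131, 94)
  -> after first Conv2d: (15, 47, 131, 94)
  -> after first MaxPool2d: (15, 47, 43, 31)
  -> after second Conv2d: (15, 201, 43, 31)
Output shape: (15, 201, 21, 15)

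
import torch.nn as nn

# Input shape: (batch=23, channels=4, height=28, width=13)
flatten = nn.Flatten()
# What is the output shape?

Input shape: (23, 4, 28, 13)
Output shape: (23, 1456)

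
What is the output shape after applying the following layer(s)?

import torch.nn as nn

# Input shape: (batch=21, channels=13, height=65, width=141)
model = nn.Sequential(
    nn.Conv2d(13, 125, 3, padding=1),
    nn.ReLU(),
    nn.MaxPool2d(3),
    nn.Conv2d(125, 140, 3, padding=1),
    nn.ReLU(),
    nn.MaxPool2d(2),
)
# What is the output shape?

Input shape: (21, 13, 65, 141)
  -> after first Conv2d: (21, 125, 65, 141)
  -> after first MaxPool2d: (21, 125, 21, 47)
  -> after second Conv2d: (21, 140, 21, 47)
Output shape: (21, 140, 10, 23)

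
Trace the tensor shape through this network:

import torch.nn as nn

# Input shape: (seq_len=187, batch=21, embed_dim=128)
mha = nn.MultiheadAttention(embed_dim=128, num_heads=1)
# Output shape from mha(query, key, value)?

Input shape: (187, 21, 128)
Output shape: (187, 21, 128)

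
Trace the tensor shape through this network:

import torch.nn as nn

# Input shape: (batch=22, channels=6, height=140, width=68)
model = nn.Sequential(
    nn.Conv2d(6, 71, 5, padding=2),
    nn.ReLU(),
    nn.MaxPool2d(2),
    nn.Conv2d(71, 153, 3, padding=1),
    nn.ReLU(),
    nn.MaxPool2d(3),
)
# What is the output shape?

Input shape: (22, 6, 140, 68)
  -> after first Conv2d: (22, 71, 140, 68)
  -> after first MaxPool2d: (22, 71, 70, 34)
  -> after second Conv2d: (22, 153, 70, 34)
Output shape: (22, 153, 23, 11)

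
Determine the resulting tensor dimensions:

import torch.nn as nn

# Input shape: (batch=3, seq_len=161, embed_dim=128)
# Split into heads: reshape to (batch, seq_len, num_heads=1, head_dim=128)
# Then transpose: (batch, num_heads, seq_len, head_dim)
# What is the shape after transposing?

Input shape: (3, 161, 128)
  -> after reshape: (3, 161, 1, 128)
Output shape: (3, 1, 161, 128)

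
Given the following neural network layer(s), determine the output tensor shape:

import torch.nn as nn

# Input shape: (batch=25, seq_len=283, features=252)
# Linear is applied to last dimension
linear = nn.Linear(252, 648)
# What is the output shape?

Input shape: (25, 283, 252)
Output shape: (25, 283, 648)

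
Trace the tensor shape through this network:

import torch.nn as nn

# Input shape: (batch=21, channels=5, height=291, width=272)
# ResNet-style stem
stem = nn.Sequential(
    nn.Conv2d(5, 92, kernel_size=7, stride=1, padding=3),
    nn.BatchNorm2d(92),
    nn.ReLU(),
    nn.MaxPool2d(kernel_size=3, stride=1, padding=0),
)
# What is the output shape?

Input shape: (21, 5, 291, 272)
  -> after Conv2d 7x7 stride=1: (21, 92, 291, 272)
Output shape: (21, 92, 289, 270)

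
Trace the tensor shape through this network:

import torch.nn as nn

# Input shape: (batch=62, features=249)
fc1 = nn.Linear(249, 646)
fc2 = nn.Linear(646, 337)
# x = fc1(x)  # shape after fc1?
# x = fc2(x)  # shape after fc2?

Input shape: (62, 249)
  -> after fc1: (62, 646)
Output shape: (62, 337)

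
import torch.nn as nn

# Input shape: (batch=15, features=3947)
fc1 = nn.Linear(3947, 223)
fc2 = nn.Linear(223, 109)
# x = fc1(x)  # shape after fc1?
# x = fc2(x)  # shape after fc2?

Input shape: (15, 3947)
  -> after fc1: (15, 223)
Output shape: (15, 109)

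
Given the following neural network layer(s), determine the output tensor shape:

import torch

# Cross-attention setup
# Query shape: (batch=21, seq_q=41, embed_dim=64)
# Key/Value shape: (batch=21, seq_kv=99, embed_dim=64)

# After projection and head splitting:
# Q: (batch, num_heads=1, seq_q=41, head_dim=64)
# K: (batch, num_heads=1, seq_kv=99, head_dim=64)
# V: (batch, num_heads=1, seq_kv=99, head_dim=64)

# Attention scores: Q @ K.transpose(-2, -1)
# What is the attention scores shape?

Input shape: (21, 41, 64)
Output shape: (21, 1, 41, 99)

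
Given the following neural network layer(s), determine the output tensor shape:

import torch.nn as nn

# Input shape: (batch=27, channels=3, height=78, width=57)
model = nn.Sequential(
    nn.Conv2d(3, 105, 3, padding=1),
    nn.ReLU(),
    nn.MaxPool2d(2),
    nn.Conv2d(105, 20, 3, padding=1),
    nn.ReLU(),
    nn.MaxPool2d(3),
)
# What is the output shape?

Input shape: (27, 3, 78, 57)
  -> after first Conv2d: (27, 105, 78, 57)
  -> after first MaxPool2d: (27, 105, 39, 28)
  -> after second Conv2d: (27, 20, 39, 28)
Output shape: (27, 20, 13, 9)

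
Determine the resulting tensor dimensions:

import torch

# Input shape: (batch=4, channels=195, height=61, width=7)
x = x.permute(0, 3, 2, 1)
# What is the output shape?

Input shape: (4, 195, 61, 7)
Output shape: (4, 7, 61, 195)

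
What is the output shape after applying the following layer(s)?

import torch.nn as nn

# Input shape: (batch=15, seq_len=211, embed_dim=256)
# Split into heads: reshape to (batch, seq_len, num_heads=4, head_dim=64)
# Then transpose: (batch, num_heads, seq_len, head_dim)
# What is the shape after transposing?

Input shape: (15, 211, 256)
  -> after reshape: (15, 211, 4, 64)
Output shape: (15, 4, 211, 64)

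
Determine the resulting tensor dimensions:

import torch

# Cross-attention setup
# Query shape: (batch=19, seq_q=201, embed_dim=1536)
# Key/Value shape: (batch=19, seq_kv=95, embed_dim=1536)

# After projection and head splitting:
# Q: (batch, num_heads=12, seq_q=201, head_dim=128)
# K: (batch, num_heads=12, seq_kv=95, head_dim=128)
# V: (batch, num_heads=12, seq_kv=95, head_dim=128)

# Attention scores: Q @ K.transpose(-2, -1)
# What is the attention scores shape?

Input shape: (19, 201, 1536)
Output shape: (19, 12, 201, 95)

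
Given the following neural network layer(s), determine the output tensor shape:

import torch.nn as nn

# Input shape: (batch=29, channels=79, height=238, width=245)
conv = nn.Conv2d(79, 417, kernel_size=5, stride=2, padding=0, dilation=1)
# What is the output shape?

Input shape: (29, 79, 238, 245)
Output shape: (29, 417, 117, 121)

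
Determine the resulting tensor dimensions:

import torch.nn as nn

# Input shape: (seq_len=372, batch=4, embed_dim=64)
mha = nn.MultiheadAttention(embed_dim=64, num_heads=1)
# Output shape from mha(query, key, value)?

Input shape: (372, 4, 64)
Output shape: (372, 4, 64)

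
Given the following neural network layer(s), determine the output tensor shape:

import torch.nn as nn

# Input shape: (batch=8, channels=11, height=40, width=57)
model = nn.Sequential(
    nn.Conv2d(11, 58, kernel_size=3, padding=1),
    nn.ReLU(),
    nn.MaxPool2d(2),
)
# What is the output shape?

Input shape: (8, 11, 40, 57)
  -> after Conv2d: (8, 58, 40, 57)
  -> after ReLU: (8, 58, 40, 57)
Output shape: (8, 58, 20, 28)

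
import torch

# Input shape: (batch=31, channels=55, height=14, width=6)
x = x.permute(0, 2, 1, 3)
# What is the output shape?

Input shape: (31, 55, 14, 6)
Output shape: (31, 14, 55, 6)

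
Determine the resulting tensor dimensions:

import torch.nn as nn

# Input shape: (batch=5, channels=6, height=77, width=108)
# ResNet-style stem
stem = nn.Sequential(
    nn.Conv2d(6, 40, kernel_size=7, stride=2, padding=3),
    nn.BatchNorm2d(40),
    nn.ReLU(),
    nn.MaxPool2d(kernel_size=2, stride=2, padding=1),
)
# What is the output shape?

Input shape: (5, 6, 77, 108)
  -> after Conv2d 7x7 stride=2: (5, 40, 39, 54)
Output shape: (5, 40, 20, 28)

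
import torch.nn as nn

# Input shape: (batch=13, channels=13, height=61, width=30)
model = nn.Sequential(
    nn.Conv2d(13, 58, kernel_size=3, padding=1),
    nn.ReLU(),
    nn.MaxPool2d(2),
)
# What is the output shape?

Input shape: (13, 13, 61, 30)
  -> after Conv2d: (13, 58, 61, 30)
  -> after ReLU: (13, 58, 61, 30)
Output shape: (13, 58, 30, 15)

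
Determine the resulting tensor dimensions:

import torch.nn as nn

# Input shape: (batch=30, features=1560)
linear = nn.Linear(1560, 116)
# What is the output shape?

Input shape: (30, 1560)
Output shape: (30, 116)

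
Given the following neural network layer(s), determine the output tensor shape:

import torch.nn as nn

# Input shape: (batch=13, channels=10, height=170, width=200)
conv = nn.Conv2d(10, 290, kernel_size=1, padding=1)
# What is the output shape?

Input shape: (13, 10, 170, 200)
Output shape: (13, 290, 172, 202)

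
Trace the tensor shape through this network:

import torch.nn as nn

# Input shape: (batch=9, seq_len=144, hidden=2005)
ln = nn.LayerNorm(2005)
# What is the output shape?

Input shape: (9, 144, 2005)
Output shape: (9, 144, 2005)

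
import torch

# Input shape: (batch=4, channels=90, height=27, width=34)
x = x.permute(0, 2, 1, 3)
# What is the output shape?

Input shape: (4, 90, 27, 34)
Output shape: (4, 27, 90, 34)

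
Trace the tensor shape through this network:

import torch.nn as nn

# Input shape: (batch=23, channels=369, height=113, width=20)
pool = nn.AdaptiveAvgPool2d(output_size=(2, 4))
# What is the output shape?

Input shape: (23, 369, 113, 20)
Output shape: (23, 369, 2, 4)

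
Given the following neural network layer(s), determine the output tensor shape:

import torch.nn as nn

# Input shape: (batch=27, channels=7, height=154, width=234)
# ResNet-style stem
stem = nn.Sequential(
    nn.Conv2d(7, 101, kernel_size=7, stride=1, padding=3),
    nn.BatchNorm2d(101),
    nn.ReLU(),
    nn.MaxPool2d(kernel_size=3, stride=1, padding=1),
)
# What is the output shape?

Input shape: (27, 7, 154, 234)
  -> after Conv2d 7x7 stride=1: (27, 101, 154, 234)
Output shape: (27, 101, 154, 234)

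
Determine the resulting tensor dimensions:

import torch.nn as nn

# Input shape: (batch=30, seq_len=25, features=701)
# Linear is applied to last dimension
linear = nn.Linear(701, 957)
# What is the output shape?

Input shape: (30, 25, 701)
Output shape: (30, 25, 957)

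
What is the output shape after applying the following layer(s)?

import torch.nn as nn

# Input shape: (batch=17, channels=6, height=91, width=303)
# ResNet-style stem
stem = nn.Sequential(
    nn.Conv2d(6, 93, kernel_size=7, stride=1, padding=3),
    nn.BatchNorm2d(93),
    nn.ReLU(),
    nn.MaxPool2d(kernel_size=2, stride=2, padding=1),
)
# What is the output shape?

Input shape: (17, 6, 91, 303)
  -> after Conv2d 7x7 stride=1: (17, 93, 91, 303)
Output shape: (17, 93, 46, 152)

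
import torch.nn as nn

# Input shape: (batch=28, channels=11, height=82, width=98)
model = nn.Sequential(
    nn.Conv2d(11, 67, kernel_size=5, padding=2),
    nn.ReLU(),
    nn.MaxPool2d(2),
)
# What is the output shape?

Input shape: (28, 11, 82, 98)
  -> after Conv2d: (28, 67, 82, 98)
  -> after ReLU: (28, 67, 82, 98)
Output shape: (28, 67, 41, 49)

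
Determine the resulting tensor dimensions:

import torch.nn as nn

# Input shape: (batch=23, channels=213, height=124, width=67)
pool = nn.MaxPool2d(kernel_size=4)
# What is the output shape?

Input shape: (23, 213, 124, 67)
Output shape: (23, 213, 31, 16)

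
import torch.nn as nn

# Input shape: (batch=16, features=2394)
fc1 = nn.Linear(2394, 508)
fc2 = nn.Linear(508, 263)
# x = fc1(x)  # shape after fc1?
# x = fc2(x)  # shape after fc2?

Input shape: (16, 2394)
  -> after fc1: (16, 508)
Output shape: (16, 263)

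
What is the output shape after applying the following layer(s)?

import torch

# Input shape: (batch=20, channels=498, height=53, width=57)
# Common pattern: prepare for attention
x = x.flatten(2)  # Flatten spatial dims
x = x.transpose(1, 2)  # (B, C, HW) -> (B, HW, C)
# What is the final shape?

Input shape: (20, 498, 53, 57)
  -> after flatten(2): (20, 498, 3021)
Output shape: (20, 3021, 498)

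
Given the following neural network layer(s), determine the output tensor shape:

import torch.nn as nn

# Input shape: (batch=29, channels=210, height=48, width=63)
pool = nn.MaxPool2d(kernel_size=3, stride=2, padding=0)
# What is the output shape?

Input shape: (29, 210, 48, 63)
Output shape: (29, 210, 23, 31)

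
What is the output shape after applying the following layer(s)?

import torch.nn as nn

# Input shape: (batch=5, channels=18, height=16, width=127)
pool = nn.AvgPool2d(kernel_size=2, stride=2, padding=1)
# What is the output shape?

Input shape: (5, 18, 16, 127)
Output shape: (5, 18, 9, 64)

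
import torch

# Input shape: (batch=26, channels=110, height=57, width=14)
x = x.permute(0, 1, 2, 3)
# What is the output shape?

Input shape: (26, 110, 57, 14)
Output shape: (26, 110, 57, 14)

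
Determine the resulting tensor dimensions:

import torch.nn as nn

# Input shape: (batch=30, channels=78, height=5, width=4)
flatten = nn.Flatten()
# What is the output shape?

Input shape: (30, 78, 5, 4)
Output shape: (30, 1560)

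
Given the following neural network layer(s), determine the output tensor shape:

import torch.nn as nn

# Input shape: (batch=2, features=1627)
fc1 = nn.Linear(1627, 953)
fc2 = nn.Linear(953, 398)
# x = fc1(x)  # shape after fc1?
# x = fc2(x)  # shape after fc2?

Input shape: (2, 1627)
  -> after fc1: (2, 953)
Output shape: (2, 398)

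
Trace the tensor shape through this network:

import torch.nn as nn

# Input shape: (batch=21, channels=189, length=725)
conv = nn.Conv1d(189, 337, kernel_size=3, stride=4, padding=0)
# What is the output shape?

Input shape: (21, 189, 725)
Output shape: (21, 337, 181)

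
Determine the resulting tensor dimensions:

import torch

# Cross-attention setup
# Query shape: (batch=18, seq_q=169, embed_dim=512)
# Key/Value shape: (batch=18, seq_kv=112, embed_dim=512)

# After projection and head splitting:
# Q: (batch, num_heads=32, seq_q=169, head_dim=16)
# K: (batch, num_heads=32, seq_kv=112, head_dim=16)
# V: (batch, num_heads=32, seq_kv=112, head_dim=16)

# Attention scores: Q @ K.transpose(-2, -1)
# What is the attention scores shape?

Input shape: (18, 169, 512)
Output shape: (18, 32, 169, 112)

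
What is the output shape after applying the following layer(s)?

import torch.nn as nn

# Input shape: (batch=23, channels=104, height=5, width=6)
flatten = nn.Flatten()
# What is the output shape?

Input shape: (23, 104, 5, 6)
Output shape: (23, 3120)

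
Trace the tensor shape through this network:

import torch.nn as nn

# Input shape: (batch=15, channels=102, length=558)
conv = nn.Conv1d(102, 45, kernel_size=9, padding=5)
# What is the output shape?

Input shape: (15, 102, 558)
Output shape: (15, 45, 560)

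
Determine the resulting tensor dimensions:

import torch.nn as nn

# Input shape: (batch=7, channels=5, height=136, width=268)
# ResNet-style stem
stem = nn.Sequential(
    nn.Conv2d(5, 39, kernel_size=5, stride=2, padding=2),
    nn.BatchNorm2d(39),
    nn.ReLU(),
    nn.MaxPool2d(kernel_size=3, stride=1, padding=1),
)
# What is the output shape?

Input shape: (7, 5, 136, 268)
  -> after Conv2d 5x5 stride=2: (7, 39, 68, 134)
Output shape: (7, 39, 68, 134)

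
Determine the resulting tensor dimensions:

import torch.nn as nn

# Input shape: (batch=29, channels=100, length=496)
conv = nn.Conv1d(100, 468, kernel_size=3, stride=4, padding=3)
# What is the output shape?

Input shape: (29, 100, 496)
Output shape: (29, 468, 125)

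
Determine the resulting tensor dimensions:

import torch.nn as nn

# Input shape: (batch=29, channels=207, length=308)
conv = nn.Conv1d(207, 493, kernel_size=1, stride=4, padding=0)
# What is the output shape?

Input shape: (29, 207, 308)
Output shape: (29, 493, 77)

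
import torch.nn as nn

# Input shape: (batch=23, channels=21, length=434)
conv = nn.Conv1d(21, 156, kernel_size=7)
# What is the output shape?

Input shape: (23, 21, 434)
Output shape: (23, 156, 428)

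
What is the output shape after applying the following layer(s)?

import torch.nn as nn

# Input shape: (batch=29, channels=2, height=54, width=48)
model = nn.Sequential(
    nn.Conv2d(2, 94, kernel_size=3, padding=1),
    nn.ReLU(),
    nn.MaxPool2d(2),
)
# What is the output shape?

Input shape: (29, 2, 54, 48)
  -> after Conv2d: (29, 94, 54, 48)
  -> after ReLU: (29, 94, 54, 48)
Output shape: (29, 94, 27, 24)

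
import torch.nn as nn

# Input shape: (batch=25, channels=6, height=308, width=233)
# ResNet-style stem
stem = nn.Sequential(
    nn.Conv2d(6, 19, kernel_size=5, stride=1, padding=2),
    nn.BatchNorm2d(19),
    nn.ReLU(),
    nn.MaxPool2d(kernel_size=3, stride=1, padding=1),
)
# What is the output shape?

Input shape: (25, 6, 308, 233)
  -> after Conv2d 5x5 stride=1: (25, 19, 308, 233)
Output shape: (25, 19, 308, 233)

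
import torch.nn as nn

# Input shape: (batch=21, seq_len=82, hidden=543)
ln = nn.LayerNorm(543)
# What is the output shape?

Input shape: (21, 82, 543)
Output shape: (21, 82, 543)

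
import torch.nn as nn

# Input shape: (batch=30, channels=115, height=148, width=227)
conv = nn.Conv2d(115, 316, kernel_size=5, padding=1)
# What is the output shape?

Input shape: (30, 115, 148, 227)
Output shape: (30, 316, 146, 225)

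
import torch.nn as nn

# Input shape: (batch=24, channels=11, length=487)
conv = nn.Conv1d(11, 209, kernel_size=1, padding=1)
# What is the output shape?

Input shape: (24, 11, 487)
Output shape: (24, 209, 489)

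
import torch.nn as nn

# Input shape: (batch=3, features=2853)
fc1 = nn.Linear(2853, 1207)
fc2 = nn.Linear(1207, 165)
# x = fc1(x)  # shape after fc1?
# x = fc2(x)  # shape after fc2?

Input shape: (3, 2853)
  -> after fc1: (3, 1207)
Output shape: (3, 165)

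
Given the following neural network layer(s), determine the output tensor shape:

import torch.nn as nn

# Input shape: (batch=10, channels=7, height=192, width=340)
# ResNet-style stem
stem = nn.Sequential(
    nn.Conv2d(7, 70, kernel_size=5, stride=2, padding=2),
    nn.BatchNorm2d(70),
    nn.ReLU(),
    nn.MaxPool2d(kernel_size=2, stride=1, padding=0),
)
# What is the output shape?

Input shape: (10, 7, 192, 340)
  -> after Conv2d 5x5 stride=2: (10, 70, 96, 170)
Output shape: (10, 70, 95, 169)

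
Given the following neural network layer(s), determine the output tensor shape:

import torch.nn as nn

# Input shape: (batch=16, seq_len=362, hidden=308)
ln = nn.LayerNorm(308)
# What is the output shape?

Input shape: (16, 362, 308)
Output shape: (16, 362, 308)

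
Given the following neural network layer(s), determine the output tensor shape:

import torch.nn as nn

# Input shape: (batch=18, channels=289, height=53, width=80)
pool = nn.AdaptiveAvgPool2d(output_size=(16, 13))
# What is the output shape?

Input shape: (18, 289, 53, 80)
Output shape: (18, 289, 16, 13)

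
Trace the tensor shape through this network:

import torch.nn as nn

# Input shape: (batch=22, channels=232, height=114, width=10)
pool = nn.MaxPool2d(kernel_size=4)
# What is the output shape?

Input shape: (22, 232, 114, 10)
Output shape: (22, 232, 28, 2)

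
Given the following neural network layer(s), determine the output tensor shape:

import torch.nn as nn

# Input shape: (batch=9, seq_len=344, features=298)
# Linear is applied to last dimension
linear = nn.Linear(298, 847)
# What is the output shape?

Input shape: (9, 344, 298)
Output shape: (9, 344, 847)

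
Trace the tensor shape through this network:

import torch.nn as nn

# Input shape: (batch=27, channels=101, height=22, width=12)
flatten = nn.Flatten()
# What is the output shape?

Input shape: (27, 101, 22, 12)
Output shape: (27, 26664)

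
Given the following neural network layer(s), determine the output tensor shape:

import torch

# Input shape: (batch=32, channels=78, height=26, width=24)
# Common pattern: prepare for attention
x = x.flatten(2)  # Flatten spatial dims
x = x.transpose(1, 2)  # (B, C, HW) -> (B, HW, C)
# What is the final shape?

Input shape: (32, 78, 26, 24)
  -> after flatten(2): (32, 78, 624)
Output shape: (32, 624, 78)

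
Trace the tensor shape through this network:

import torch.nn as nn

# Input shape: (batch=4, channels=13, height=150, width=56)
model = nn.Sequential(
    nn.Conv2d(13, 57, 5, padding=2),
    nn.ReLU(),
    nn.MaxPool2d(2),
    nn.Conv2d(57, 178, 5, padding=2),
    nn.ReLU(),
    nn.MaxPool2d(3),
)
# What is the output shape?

Input shape: (4, 13, 150, 56)
  -> after first Conv2d: (4, 57, 150, 56)
  -> after first MaxPool2d: (4, 57, 75, 28)
  -> after second Conv2d: (4, 178, 75, 28)
Output shape: (4, 178, 25, 9)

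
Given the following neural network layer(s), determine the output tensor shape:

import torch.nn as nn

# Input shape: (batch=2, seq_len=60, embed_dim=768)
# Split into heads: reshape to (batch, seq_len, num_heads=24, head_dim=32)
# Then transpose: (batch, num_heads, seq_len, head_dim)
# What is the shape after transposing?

Input shape: (2, 60, 768)
  -> after reshape: (2, 60, 24, 32)
Output shape: (2, 24, 60, 32)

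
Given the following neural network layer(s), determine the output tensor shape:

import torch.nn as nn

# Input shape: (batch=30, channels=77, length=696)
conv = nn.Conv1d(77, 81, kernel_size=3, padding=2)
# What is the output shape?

Input shape: (30, 77, 696)
Output shape: (30, 81, 698)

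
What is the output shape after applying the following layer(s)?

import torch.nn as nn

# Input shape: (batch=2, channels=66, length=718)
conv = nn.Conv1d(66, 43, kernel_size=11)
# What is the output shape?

Input shape: (2, 66, 718)
Output shape: (2, 43, 708)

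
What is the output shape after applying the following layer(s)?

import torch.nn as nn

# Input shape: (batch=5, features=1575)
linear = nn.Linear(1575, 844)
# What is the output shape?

Input shape: (5, 1575)
Output shape: (5, 844)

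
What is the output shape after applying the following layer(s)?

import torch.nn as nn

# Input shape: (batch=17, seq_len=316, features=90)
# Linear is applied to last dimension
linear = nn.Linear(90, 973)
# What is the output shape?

Input shape: (17, 316, 90)
Output shape: (17, 316, 973)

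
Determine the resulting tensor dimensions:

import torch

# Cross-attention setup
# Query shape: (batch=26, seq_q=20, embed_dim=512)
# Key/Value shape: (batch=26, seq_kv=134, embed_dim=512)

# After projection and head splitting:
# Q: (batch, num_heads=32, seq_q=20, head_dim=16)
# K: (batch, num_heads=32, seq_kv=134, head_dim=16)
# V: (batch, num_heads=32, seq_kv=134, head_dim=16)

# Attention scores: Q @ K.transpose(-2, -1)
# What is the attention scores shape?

Input shape: (26, 20, 512)
Output shape: (26, 32, 20, 134)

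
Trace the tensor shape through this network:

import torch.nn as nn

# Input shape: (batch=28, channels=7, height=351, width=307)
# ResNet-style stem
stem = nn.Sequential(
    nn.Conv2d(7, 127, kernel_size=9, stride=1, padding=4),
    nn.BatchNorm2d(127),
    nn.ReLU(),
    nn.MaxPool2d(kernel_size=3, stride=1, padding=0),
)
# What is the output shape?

Input shape: (28, 7, 351, 307)
  -> after Conv2d 9x9 stride=1: (28, 127, 351, 307)
Output shape: (28, 127, 349, 305)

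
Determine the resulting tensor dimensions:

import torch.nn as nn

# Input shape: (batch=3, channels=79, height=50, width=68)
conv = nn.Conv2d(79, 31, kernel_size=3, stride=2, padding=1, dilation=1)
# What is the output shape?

Input shape: (3, 79, 50, 68)
Output shape: (3, 31, 25, 34)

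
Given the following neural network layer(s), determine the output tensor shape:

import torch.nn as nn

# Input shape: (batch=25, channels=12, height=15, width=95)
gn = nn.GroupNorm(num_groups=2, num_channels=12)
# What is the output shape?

Input shape: (25, 12, 15, 95)
Output shape: (25, 12, 15, 95)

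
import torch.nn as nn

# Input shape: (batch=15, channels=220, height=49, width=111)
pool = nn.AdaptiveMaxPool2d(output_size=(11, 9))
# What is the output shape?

Input shape: (15, 220, 49, 111)
Output shape: (15, 220, 11, 9)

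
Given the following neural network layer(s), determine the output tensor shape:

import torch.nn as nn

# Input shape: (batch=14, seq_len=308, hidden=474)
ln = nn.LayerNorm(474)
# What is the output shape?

Input shape: (14, 308, 474)
Output shape: (14, 308, 474)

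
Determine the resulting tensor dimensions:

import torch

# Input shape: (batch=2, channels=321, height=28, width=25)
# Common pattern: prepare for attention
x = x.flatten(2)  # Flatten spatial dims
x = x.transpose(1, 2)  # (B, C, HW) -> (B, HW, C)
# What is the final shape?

Input shape: (2, 321, 28, 25)
  -> after flatten(2): (2, 321, 700)
Output shape: (2, 700, 321)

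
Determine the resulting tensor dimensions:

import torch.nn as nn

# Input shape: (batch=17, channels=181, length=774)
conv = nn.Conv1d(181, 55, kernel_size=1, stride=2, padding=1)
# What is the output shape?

Input shape: (17, 181, 774)
Output shape: (17, 55, 388)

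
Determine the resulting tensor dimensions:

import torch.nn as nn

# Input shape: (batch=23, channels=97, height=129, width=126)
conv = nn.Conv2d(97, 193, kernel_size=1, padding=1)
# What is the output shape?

Input shape: (23, 97, 129, 126)
Output shape: (23, 193, 131, 128)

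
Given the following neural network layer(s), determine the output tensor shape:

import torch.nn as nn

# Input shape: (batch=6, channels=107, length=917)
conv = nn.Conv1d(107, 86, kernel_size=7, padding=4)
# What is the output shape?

Input shape: (6, 107, 917)
Output shape: (6, 86, 919)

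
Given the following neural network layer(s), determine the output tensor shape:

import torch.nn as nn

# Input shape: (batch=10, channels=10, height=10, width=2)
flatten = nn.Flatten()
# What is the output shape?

Input shape: (10, 10, 10, 2)
Output shape: (10, 200)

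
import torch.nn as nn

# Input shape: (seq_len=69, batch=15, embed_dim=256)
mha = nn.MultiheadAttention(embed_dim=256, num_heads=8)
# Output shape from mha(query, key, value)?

Input shape: (69, 15, 256)
Output shape: (69, 15, 256)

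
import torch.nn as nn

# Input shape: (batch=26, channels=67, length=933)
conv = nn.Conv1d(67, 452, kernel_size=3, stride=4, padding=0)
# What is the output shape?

Input shape: (26, 67, 933)
Output shape: (26, 452, 233)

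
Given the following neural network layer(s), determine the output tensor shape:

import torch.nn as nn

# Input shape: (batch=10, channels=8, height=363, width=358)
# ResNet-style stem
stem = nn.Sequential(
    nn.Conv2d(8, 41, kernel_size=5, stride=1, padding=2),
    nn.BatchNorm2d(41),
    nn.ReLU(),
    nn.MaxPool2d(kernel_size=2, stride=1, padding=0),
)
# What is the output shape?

Input shape: (10, 8, 363, 358)
  -> after Conv2d 5x5 stride=1: (10, 41, 363, 358)
Output shape: (10, 41, 362, 357)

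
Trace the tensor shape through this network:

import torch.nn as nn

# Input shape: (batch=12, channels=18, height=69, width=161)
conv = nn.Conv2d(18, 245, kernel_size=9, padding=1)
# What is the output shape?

Input shape: (12, 18, 69, 161)
Output shape: (12, 245, 63, 155)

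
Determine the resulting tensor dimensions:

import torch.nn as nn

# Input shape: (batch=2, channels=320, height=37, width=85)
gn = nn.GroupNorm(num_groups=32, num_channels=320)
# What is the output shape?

Input shape: (2, 320, 37, 85)
Output shape: (2, 320, 37, 85)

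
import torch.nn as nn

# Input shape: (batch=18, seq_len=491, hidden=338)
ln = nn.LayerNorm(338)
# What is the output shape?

Input shape: (18, 491, 338)
Output shape: (18, 491, 338)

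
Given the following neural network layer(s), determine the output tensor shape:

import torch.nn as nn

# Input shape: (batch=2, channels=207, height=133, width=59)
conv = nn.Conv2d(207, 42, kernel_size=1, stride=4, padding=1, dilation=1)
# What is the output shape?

Input shape: (2, 207, 133, 59)
Output shape: (2, 42, 34, 16)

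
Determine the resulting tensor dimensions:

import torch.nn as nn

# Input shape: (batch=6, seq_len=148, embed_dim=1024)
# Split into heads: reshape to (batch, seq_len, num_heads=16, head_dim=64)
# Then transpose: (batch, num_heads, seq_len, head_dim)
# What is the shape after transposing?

Input shape: (6, 148, 1024)
  -> after reshape: (6, 148, 16, 64)
Output shape: (6, 16, 148, 64)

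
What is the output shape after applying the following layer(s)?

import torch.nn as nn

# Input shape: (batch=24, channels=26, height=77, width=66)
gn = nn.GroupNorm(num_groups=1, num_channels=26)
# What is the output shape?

Input shape: (24, 26, 77, 66)
Output shape: (24, 26, 77, 66)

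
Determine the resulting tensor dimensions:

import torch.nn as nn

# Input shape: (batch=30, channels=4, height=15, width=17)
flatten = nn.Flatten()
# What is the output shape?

Input shape: (30, 4, 15, 17)
Output shape: (30, 1020)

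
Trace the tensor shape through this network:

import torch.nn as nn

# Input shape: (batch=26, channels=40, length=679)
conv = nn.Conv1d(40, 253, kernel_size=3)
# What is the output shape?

Input shape: (26, 40, 679)
Output shape: (26, 253, 677)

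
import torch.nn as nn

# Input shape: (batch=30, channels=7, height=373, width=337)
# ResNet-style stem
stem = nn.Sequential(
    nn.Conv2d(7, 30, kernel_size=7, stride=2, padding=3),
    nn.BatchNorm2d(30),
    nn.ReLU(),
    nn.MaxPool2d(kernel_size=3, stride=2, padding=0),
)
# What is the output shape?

Input shape: (30, 7, 373, 337)
  -> after Conv2d 7x7 stride=2: (30, 30, 187, 169)
Output shape: (30, 30, 93, 84)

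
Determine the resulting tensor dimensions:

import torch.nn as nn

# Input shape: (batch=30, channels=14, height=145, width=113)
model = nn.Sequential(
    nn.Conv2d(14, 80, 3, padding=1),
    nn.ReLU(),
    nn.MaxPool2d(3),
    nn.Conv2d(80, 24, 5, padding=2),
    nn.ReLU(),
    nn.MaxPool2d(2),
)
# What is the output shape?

Input shape: (30, 14, 145, 113)
  -> after first Conv2d: (30, 80, 145, 113)
  -> after first MaxPool2d: (30, 80, 48, 37)
  -> after second Conv2d: (30, 24, 48, 37)
Output shape: (30, 24, 24, 18)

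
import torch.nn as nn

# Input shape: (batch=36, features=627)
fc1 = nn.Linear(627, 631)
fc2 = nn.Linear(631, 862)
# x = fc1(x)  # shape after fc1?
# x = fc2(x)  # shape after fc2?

Input shape: (36, 627)
  -> after fc1: (36, 631)
Output shape: (36, 862)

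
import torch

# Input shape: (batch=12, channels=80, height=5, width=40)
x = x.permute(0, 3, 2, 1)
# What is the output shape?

Input shape: (12, 80, 5, 40)
Output shape: (12, 40, 5, 80)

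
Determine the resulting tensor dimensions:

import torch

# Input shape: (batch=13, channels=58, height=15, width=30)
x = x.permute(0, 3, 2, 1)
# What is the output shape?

Input shape: (13, 58, 15, 30)
Output shape: (13, 30, 15, 58)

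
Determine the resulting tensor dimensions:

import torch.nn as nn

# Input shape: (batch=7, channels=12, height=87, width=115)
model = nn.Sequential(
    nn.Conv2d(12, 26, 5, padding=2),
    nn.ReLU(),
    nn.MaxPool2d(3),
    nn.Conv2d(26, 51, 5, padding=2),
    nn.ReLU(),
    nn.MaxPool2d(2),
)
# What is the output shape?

Input shape: (7, 12, 87, 115)
  -> after first Conv2d: (7, 26, 87, 115)
  -> after first MaxPool2d: (7, 26, 29, 38)
  -> after second Conv2d: (7, 51, 29, 38)
Output shape: (7, 51, 14, 19)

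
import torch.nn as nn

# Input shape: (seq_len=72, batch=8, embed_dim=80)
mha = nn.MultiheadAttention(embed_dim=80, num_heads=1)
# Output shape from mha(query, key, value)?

Input shape: (72, 8, 80)
Output shape: (72, 8, 80)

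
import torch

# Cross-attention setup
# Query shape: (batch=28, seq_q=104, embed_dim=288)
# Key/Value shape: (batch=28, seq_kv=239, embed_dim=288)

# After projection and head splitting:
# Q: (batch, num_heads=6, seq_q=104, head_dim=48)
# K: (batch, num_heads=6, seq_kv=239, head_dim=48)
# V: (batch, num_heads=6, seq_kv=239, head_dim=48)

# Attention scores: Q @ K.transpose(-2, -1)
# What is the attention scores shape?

Input shape: (28, 104, 288)
Output shape: (28, 6, 104, 239)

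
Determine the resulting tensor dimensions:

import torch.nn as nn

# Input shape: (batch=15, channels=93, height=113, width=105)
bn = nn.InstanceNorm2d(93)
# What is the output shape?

Input shape: (15, 93, 113, 105)
Output shape: (15, 93, 113, 105)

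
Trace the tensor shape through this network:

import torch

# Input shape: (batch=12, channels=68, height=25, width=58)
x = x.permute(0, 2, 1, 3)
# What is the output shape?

Input shape: (12, 68, 25, 58)
Output shape: (12, 25, 68, 58)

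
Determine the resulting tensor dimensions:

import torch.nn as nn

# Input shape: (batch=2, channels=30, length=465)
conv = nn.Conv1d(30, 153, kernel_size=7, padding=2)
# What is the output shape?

Input shape: (2, 30, 465)
Output shape: (2, 153, 463)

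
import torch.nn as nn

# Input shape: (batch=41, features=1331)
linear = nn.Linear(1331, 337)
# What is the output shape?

Input shape: (41, 1331)
Output shape: (41, 337)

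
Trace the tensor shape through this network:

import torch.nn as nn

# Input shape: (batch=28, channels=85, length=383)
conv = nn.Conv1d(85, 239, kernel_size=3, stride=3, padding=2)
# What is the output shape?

Input shape: (28, 85, 383)
Output shape: (28, 239, 129)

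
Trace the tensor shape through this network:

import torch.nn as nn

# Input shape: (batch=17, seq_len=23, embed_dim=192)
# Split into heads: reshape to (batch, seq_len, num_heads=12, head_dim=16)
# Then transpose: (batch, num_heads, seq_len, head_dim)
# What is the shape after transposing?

Input shape: (17, 23, 192)
  -> after reshape: (17, 23, 12, 16)
Output shape: (17, 12, 23, 16)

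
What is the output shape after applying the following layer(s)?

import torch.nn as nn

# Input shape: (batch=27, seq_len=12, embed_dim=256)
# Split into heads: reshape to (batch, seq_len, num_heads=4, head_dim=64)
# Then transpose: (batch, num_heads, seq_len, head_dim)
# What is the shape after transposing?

Input shape: (27, 12, 256)
  -> after reshape: (27, 12, 4, 64)
Output shape: (27, 4, 12, 64)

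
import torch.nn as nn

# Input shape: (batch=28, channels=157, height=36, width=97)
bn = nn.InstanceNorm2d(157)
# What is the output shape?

Input shape: (28, 157, 36, 97)
Output shape: (28, 157, 36, 97)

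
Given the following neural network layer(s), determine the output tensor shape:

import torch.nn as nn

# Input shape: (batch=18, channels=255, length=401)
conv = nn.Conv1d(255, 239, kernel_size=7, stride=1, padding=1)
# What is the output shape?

Input shape: (18, 255, 401)
Output shape: (18, 239, 397)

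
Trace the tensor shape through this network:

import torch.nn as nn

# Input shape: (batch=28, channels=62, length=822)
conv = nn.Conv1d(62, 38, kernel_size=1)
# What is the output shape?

Input shape: (28, 62, 822)
Output shape: (28, 38, 822)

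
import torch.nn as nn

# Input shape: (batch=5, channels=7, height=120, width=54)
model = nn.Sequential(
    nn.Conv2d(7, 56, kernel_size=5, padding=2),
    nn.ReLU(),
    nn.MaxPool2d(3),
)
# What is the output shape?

Input shape: (5, 7, 120, 54)
  -> after Conv2d: (5, 56, 120, 54)
  -> after ReLU: (5, 56, 120, 54)
Output shape: (5, 56, 40, 18)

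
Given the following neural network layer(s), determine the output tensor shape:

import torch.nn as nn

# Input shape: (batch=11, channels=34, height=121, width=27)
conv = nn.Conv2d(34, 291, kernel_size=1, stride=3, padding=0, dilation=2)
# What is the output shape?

Input shape: (11, 34, 121, 27)
Output shape: (11, 291, 41, 9)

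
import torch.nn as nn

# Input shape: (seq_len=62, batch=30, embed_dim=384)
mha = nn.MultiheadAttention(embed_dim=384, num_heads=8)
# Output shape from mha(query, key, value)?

Input shape: (62, 30, 384)
Output shape: (62, 30, 384)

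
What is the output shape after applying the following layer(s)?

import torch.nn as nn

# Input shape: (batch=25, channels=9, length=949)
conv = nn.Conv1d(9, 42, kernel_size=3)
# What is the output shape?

Input shape: (25, 9, 949)
Output shape: (25, 42, 947)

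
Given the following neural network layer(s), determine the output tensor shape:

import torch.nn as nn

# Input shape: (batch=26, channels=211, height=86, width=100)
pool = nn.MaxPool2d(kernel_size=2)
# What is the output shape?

Input shape: (26, 211, 86, 100)
Output shape: (26, 211, 43, 50)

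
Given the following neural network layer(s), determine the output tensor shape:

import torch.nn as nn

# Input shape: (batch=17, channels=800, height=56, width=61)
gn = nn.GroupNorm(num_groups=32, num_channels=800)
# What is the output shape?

Input shape: (17, 800, 56, 61)
Output shape: (17, 800, 56, 61)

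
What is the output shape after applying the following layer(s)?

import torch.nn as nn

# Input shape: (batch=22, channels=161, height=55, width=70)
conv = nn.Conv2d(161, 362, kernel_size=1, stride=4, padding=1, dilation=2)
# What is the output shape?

Input shape: (22, 161, 55, 70)
Output shape: (22, 362, 15, 18)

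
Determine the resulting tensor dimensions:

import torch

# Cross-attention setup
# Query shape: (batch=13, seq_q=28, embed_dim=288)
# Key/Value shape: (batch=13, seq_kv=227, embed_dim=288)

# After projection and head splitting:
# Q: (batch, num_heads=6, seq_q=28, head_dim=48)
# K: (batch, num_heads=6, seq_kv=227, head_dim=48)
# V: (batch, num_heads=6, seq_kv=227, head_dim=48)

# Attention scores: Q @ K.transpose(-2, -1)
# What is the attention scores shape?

Input shape: (13, 28, 288)
Output shape: (13, 6, 28, 227)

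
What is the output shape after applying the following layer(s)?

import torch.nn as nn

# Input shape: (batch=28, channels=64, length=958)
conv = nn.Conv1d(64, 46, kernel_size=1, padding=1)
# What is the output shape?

Input shape: (28, 64, 958)
Output shape: (28, 46, 960)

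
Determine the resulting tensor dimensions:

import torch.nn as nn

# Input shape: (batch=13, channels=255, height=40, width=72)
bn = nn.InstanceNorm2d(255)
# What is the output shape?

Input shape: (13, 255, 40, 72)
Output shape: (13, 255, 40, 72)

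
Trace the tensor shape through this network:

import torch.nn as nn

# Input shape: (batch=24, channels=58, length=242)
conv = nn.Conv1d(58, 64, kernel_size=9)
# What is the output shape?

Input shape: (24, 58, 242)
Output shape: (24, 64, 234)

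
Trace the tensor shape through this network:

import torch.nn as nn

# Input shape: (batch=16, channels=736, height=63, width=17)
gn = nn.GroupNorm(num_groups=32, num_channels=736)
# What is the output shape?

Input shape: (16, 736, 63, 17)
Output shape: (16, 736, 63, 17)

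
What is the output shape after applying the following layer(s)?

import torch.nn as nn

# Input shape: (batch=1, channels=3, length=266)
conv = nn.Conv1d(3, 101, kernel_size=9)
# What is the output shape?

Input shape: (1, 3, 266)
Output shape: (1, 101, 258)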